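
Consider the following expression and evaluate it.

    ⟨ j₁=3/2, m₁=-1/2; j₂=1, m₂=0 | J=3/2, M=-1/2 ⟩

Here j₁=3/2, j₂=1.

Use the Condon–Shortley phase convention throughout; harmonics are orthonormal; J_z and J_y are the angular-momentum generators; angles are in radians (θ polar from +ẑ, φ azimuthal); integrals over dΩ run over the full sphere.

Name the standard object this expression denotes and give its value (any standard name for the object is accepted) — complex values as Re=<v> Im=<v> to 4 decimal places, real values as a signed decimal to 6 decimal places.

This is a Clebsch–Gordan (vector-coupling) coefficient.
√[4·1!2!1!/5! · 1!2!1!1!1!2!] = √(4/15)
  +(−1)^0/∏(0,1,2,1,0,0)! = 1/2  (running 1/2)
  +(−1)^1/∏(1,0,1,0,1,1)! = -1  (running -1/2)
⟨..|..⟩ = √(4/15)·(-1/2) = -0.258199

Clebsch–Gordan coefficient, −√(1/15) ≈ -0.258199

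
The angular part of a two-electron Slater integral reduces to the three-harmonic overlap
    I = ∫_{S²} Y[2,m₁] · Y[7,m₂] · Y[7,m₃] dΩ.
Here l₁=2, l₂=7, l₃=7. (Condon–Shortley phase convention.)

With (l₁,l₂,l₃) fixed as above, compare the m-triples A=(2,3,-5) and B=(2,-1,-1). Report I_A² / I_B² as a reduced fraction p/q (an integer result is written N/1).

Shared (l₁,l₂,l₃)=(2,7,7): N and (l;000)² cancel in I_A²/I_B².
A: Δ = 2!·2!·12!/17! = 1/185640; Racah Σ t=0..0: t=0:+1/29030400 = 1/29030400; ⇒ 3j(2 7 7; 2 3 -5)² = 99/7735, sgn +1
B: Δ = 2!·2!·12!/17! = 1/185640; Racah Σ t=0..0: t=0:+1/2073600 = 1/2073600; ⇒ 3j(2 7 7; 2 -1 -1)² = 28/1105, sgn +1
I_A²/I_B² = (99/7735)/(28/1105) = 99/196

99/196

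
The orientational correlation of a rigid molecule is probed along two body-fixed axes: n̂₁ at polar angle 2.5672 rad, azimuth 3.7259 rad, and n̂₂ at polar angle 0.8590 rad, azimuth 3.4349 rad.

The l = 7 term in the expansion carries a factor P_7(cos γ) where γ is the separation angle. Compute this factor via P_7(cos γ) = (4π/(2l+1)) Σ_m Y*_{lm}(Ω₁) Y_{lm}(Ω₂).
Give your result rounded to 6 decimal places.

0.268910

Term-by-term m-sum for l=7 (normalisation 4π/15 = 0.837758):
  term(m=-7) = -0.000224+0.000446i   from Y*(Ω₁)=+0.004074+0.005679i, Y(Ω₂)=+0.033100+0.063216i
  term(m=-6) = +0.001622-0.009164i   from Y*(Ω₁)=+0.037756+0.014395i, Y(Ω₂)=-0.043283-0.226221i
  term(m=-5) = +0.006803+0.058489i   from Y*(Ω₁)=+0.138387-0.030954i, Y(Ω₂)=-0.043214+0.412981i
  term(m=-4) = -0.052529-0.121927i   from Y*(Ω₁)=+0.229467-0.238341i, Y(Ω₂)=+0.155363-0.369975i
  term(m=-3) = +0.013142+0.015673i   from Y*(Ω₁)=+0.088437-0.480204i, Y(Ω₂)=-0.026693+0.032284i
  term(m=-2) = +0.095266+0.062688i   from Y*(Ω₁)=-0.129102-0.303506i, Y(Ω₂)=-0.287959+0.191396i
  term(m=-1) = +0.037362+0.011190i   from Y*(Ω₁)=+0.160514+0.106154i, Y(Ω₂)=+0.194014-0.058596i
  term(m=+0) = +0.118104+0.000000i   from Y*(Ω₁)=+0.403350-0.000000i, Y(Ω₂)=+0.292807+0.000000i
  term(m=+1) = +0.037362-0.011190i   from Y*(Ω₁)=-0.160514+0.106154i, Y(Ω₂)=-0.194014-0.058596i
  term(m=+2) = +0.095266-0.062688i   from Y*(Ω₁)=-0.129102+0.303506i, Y(Ω₂)=-0.287959-0.191396i
  term(m=+3) = +0.013142-0.015673i   from Y*(Ω₁)=-0.088437-0.480204i, Y(Ω₂)=+0.026693+0.032284i
  term(m=+4) = -0.052529+0.121927i   from Y*(Ω₁)=+0.229467+0.238341i, Y(Ω₂)=+0.155363+0.369975i
  term(m=+5) = +0.006803-0.058489i   from Y*(Ω₁)=-0.138387-0.030954i, Y(Ω₂)=+0.043214+0.412981i
  term(m=+6) = +0.001622+0.009164i   from Y*(Ω₁)=+0.037756-0.014395i, Y(Ω₂)=-0.043283+0.226221i
  term(m=+7) = -0.000224-0.000446i   from Y*(Ω₁)=-0.004074+0.005679i, Y(Ω₂)=-0.033100+0.063216i
Σ over m = +0.320988-0.000000i; ×(4π/15) → +0.268910-0.000000i. Real part: 0.268910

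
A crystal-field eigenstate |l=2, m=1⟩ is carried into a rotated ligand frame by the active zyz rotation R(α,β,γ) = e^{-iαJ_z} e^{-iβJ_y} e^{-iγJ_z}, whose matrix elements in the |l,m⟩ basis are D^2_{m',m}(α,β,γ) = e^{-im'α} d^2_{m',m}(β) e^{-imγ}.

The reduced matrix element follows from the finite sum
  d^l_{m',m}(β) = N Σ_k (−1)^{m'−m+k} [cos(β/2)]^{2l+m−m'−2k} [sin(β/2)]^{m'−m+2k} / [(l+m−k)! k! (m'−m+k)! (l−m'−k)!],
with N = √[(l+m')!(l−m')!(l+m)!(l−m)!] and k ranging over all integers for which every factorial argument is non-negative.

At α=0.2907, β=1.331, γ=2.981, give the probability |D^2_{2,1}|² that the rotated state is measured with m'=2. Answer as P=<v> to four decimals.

First d^2_{2,1}(β=1.3310), then the phase factors e^{-i(2)α} and e^{-i(1)γ}:
With c≡cos(β/2)=0.786608 and s≡sin(β/2)=0.617453, N=[24·1·6·1]^{1/2}=12.000000
The bounds max(0,m−m')=0 and min(l+m,l−m')=0 give 1 term
  k=0: (−1)^1·12.0000/(6)·0.7866^3·0.6175^1 = -0.601048
d^2_{2,1}(1.3310) = -0.601048
|D^2_{2,1}|² = |d^2_{2,1}(β)|² = (-0.601048)² = 0.361258 (the z-rotation phases have unit modulus)

P=0.3613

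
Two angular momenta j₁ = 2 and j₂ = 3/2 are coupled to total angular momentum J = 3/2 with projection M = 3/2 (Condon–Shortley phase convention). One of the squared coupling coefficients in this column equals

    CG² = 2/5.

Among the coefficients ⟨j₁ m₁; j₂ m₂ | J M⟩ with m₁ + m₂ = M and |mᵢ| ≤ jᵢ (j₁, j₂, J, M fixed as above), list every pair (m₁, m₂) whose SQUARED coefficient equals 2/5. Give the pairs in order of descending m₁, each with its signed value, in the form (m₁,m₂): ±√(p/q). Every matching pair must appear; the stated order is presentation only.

Admissible pairs with m₁+m₂ = M = 3/2: (0,3/2), (1,1/2), (2,-1/2)
  (m₁,m₂)=(2,-1/2): CG² = 2/5, CG = +√(2/5)   ← matches the target
  (m₁,m₂)=(1,1/2): CG² = 2/5, CG = −√(2/5)   ← matches the target
  (m₁,m₂)=(0,3/2): CG² = 1/5, CG = +√(1/5)
Pairs with CG² = 2/5: (2,-1/2): +√(2/5); (1,1/2): −√(2/5)

(2,-1/2): +√(2/5); (1,1/2): −√(2/5)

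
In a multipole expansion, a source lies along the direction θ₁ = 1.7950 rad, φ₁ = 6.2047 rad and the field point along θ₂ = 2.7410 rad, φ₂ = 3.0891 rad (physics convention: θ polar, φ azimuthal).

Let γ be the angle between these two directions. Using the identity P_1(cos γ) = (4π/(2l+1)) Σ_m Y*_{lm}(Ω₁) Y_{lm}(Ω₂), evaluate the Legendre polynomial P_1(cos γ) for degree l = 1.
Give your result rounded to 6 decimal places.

-0.175347

Addition theorem: P_1(cos γ) = (4π/3) Σ_m Y*_{lm}(Ω₁) Y_{lm}(Ω₂), m = −1…1:
  [-1]  conj(Y_{1,-1})(Ω₁) = (0.335810, -0.026410) ; Y_{1,-1}(Ω₂) = (-0.134545, -0.007069) ; Δ = (-0.045368, 0.001180)
  [+0]  conj(Y_{1,0})(Ω₁) = (-0.108631, -0.000000) ; Y_{1,0}(Ω₂) = (-0.449920, 0.000000) ; Δ = (0.048875, 0.000000)
  [+1]  conj(Y_{1,1})(Ω₁) = (-0.335810, -0.026410) ; Y_{1,1}(Ω₂) = (0.134545, -0.007069) ; Δ = (-0.045368, -0.001180)
Σ over m = (-0.041861, 0.000000); ×(4π/3) → (-0.175347, 0.000000). Real part: -0.175347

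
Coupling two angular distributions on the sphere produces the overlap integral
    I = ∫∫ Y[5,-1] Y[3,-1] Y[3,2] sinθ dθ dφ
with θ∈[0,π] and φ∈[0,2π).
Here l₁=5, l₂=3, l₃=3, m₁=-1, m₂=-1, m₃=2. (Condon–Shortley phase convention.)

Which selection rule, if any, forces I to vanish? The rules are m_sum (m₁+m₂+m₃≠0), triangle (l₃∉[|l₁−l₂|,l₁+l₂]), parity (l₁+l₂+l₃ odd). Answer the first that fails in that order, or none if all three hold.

parity

azimuthal sum: -1 − 1 + 2 = 0  ✓
2 ≤ 3 ≤ 8 (triangle on l)  ✓
L = 5 + 3 + 3 = 11 (odd)  ✗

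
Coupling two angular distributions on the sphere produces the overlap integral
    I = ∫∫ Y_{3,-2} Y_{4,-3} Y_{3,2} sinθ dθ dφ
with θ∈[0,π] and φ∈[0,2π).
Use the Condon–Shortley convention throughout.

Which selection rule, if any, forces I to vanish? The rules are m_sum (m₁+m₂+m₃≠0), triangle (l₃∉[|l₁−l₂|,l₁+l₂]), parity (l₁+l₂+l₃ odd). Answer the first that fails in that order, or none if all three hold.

m_sum

Σmᵢ = -3  ✗
l₃∈[|l₁−l₂|,l₁+l₂]=[1,7], have l₃=3
Σlᵢ = 10 ⇒ even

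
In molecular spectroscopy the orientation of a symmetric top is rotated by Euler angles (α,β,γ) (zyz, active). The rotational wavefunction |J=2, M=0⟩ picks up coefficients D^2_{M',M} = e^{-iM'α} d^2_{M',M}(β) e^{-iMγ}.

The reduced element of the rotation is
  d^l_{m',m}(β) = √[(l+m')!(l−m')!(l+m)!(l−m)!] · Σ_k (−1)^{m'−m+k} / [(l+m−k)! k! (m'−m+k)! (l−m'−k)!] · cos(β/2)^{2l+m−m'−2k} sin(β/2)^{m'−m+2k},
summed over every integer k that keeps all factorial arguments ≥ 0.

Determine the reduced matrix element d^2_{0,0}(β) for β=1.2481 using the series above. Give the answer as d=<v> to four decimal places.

d=-0.3491

d^2_{0,0}(β=1.2481) via the finite sum:
c=cos(1.248100/2)=0.811519, s=sin(1.248100/2)=0.584327; N=√[2·2·2·2]=4.000000
k: max(0,(0)−(0))=0 … min(2+(0),2−(0))=2
  k=0: (−1)^0·4.0000/(4)·0.8115^4·0.5843^0 = +0.433704
  k=1: (−1)^1·4.0000/(1)·0.8115^2·0.5843^2 = -0.899432
  k=2: (−1)^2·4.0000/(4)·0.8115^0·0.5843^4 = +0.116580
d^2_{0,0}(1.2481) = +0.433704 -0.899432 +0.116580 = -0.349148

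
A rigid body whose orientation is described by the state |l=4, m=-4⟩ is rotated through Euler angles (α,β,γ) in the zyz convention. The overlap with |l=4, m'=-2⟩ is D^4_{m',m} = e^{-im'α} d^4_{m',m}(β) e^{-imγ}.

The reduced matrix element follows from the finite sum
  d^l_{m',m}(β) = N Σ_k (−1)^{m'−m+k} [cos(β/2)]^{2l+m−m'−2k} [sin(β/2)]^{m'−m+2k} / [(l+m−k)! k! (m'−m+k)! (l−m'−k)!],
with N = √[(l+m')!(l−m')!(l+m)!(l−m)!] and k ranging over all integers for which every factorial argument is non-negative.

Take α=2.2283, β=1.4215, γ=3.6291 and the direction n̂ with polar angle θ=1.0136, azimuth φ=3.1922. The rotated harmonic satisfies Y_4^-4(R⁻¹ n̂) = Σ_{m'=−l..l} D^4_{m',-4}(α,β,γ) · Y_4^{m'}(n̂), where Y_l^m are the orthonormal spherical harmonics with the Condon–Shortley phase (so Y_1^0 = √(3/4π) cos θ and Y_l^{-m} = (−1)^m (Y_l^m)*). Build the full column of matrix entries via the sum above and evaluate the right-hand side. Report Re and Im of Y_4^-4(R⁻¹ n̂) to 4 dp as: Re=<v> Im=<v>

Re=0.1978 Im=-0.0714

Need the full column D^4_{m',-4} for m'=−4..4 at α=2.2283, β=1.4215, γ=3.6291.
cos(β/2)=0.757873, sin(β/2)=0.652402
d^4_{-4,-4}: single k=0 term ⇒ +0.108835;  D = -0.014362-0.107884i
d^4_{-3,-4}: single k=0 term ⇒ -0.264993;  D = +0.186543-0.188211i
d^4_{-2,-4}: single k=0 term ⇒ +0.426764;  D = +0.423517+0.052548i
d^4_{-1,-4}: single k=0 term ⇒ -0.519544;  D = +0.264464+0.447196i
d^4_{0,-4}: single k=0 term ⇒ +0.500030;  D = -0.185115+0.464503i
d^4_{1,-4}: single k=0 term ⇒ -0.385000;  D = -0.370190+0.105757i
d^4_{2,-4}: single k=0 term ⇒ +0.234350;  D = -0.188665-0.139015i
d^4_{3,-4}: single k=0 term ⇒ -0.107833;  D = -0.002424-0.107805i
d^4_{4,-4}: single k=0 term ⇒ +0.032819;  D = +0.025519-0.020636i
Y_4^{m'}(θ=1.0136,φ=3.1922) and Σ D·Y over m':
  (-0.0144-0.1079i)·(+0.2250-0.0462i)  (+0.1865-0.1882i)·(-0.4000+0.0612i)  (+0.4235+0.0525i)·(+0.2295-0.0233i)  (+0.2645+0.4472i)·(+0.2211-0.0112i)  (-0.1851+0.4645i)·(-0.2806+0.0000i)  (-0.3702+0.1058i)·(-0.2211-0.0112i)  (-0.1887-0.1390i)·(+0.2295+0.0233i)  (-0.0024-0.1078i)·(+0.4000+0.0612i)  (+0.0255-0.0206i)·(+0.2250+0.0462i)
Y_4^-4(R⁻¹ n̂) = +0.197821-0.071412i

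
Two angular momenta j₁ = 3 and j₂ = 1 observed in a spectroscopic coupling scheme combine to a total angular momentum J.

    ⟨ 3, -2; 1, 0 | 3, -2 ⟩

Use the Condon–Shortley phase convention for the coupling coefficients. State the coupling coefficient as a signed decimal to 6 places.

-0.577350

j₁+j₂−J=1  J+j₁−j₂=5  J−j₁+j₂=1  j₁+j₂+J+1=8
(j₁±m₁, j₂±m₂, J±M) = (1,5,1,1,1,5)
P² = 300
sum k=0..1:
  [0] +1/120 = 1/120
  [1] −1/24 = -1/24
S = -1/30
C² = P²·S² = 1/3 ; C = -0.577350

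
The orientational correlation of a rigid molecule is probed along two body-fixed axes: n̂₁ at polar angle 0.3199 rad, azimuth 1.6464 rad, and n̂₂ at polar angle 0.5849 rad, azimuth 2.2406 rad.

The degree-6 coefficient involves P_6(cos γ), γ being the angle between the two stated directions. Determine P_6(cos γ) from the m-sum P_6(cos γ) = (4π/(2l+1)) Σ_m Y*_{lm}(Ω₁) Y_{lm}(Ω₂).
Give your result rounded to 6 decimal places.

Addition theorem: P_6(cos γ) = (4π/13) Σ_m Y*_{lm}(Ω₁) Y_{lm}(Ω₂), m = −6…6:
  [-6]  conj(Y_{6,-6})(Ω₁) = -0.00042 - 0.00020j ; Y_{6,-6}(Ω₂) = 0.00875 - 0.01052j ; Δ = -0.00001 + 0.00000j
  [-5]  conj(Y_{6,-5})(Ω₁) = -0.00180 + 0.00454j ; Y_{6,-5}(Ω₂) = 0.01474 + 0.07005j ; Δ = -0.00034 - 0.00006j
  [-4]  conj(Y_{6,-4})(Ω₁) = 0.02969 + 0.00926j ; Y_{6,-4}(Ω₂) = -0.19722 - 0.09830j ; Δ = -0.00494 - 0.00474j
  [-3]  conj(Y_{6,-3})(Ω₁) = 0.02989 - 0.12952j ; Y_{6,-3}(Ω₂) = 0.38455 - 0.18039j ; Δ = -0.01187 - 0.05520j
  [-2]  conj(Y_{6,-2})(Ω₁) = -0.36859 - 0.05616j ; Y_{6,-2}(Ω₂) = -0.10088 + 0.42855j ; Δ = 0.06125 - 0.15230j
  [-1]  conj(Y_{6,-1})(Ω₁) = -0.04424 + 0.58404j ; Y_{6,-1}(Ω₂) = -0.01089 - 0.01375j ; Δ = 0.00851 - 0.00575j
  [+0]  conj(Y_{6,0})(Ω₁) = 0.18177 + 0.00000j ; Y_{6,0}(Ω₂) = -0.42148 + 0.00000j ; Δ = -0.07661 + 0.00000j
  [+1]  conj(Y_{6,1})(Ω₁) = 0.04424 + 0.58404j ; Y_{6,1}(Ω₂) = 0.01089 - 0.01375j ; Δ = 0.00851 + 0.00575j
  [+2]  conj(Y_{6,2})(Ω₁) = -0.36859 + 0.05616j ; Y_{6,2}(Ω₂) = -0.10088 - 0.42855j ; Δ = 0.06125 + 0.15230j
  [+3]  conj(Y_{6,3})(Ω₁) = -0.02989 - 0.12952j ; Y_{6,3}(Ω₂) = -0.38455 - 0.18039j ; Δ = -0.01187 + 0.05520j
  [+4]  conj(Y_{6,4})(Ω₁) = 0.02969 - 0.00926j ; Y_{6,4}(Ω₂) = -0.19722 + 0.09830j ; Δ = -0.00494 + 0.00474j
  [+5]  conj(Y_{6,5})(Ω₁) = 0.00180 + 0.00454j ; Y_{6,5}(Ω₂) = -0.01474 + 0.07005j ; Δ = -0.00034 + 0.00006j
  [+6]  conj(Y_{6,6})(Ω₁) = -0.00042 + 0.00020j ; Y_{6,6}(Ω₂) = 0.00875 + 0.01052j ; Δ = -0.00001 - 0.00000j
Total Σ_m = 0.02859 - 0.00000j. Multiply by 0.966644: 0.02764 - 0.00000j. P_6(cos γ) = 0.027637

0.027637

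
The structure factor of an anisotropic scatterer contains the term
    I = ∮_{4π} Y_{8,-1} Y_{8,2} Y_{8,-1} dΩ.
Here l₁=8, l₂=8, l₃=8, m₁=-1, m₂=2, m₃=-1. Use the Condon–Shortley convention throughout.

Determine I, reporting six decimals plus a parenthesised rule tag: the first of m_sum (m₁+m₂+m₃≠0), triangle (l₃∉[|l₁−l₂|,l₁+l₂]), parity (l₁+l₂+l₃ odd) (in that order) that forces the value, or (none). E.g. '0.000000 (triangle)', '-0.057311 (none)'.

Rules hold: Σm=0, L=24 even, 0≤8≤16.
N = 17·17·17 = 4913
Δ = 8!·8!·8!/25! = 1/236637794250
Racah Σ t=0..8: t=0:+1/65548320768000 t=1:−1/128024064000 t=2:+1/2985984000 t=3:−1/373248000 t=4:+1/191102976 t=5:−1/373248000 t=6:+1/2985984000 t=7:−1/128024064000 t=8:+1/65548320768000 = 11/20808990720
⇒ 3j(8 8 8; 0 0 0)² = 490/96577, sgn +1
Racah Σ t=2..8: t=2:+1/292626432000 t=3:−1/5225472000 t=4:+1/597196800 t=5:−1/298598400 t=6:+1/597196800 t=7:−1/5225472000 t=8:+1/292626432000 = -11/29262643200
⇒ 3j(8 8 8; -1 2 -1)² = 504/96577, sgn +1
4πI² = N·(3j₀)²·(3jₘ)² = 4198320/32273761
I = +1·√(0.130085/4π) = 0.10174382
No selection rule forces the value: the integral is nonzero (none).

0.101744 (none)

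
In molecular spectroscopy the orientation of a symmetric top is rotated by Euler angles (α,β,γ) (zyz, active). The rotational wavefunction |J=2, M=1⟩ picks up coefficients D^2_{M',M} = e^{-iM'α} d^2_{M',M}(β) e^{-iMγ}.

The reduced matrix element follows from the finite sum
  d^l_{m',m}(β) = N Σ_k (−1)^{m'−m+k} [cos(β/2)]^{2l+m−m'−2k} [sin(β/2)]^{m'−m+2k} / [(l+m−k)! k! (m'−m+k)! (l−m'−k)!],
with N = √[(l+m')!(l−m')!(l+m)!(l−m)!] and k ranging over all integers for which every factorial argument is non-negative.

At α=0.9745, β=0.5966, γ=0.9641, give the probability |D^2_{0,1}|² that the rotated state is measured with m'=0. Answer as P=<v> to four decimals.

First d^2_{0,1}(β=0.5966), then the phase factors e^{-i(0)α} and e^{-i(1)γ}:
Half-angle: c=0.955837, s=0.293896. N=√(2·2·6·1)=4.898979
The bounds max(0,m−m')=1 and min(l+m,l−m')=2 give 2 terms
  k=1: (−1)^0·4.8990/(2)·0.9558^3·0.2939^1 = +0.628668
  k=2: (−1)^1·4.8990/(2)·0.9558^1·0.2939^3 = -0.059435
d^2_{0,1}(0.5966) = +0.628668 -0.059435 = +0.569233
|D^2_{0,1}|² = |d^2_{0,1}(β)|² = (+0.569233)² = 0.324026 (the z-rotation phases have unit modulus)

P=0.3240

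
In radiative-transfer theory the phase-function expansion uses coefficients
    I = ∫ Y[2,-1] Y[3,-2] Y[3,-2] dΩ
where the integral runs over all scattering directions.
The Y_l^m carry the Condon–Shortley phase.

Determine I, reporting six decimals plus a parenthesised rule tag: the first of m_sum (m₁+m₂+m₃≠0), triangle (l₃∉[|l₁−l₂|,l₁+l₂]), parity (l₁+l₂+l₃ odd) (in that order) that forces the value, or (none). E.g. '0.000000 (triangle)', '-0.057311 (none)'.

0.000000 (m_sum)

-1 − 2 − 2 = -5 ≠ 0: azimuthal integral kills it; I = 0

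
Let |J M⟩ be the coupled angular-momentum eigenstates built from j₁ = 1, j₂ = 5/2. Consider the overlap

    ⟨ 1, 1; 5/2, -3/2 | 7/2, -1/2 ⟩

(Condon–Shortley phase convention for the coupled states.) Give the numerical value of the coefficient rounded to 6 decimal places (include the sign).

+√(1/7) = +0.377964

√[8·0!2!5!/8! · 2!0!1!4!3!4!] = √(2304/7)
  +(−1)^0/∏(0,0,0,1,2,4)! = 1/48  (running 1/48)
⟨..|..⟩ = √(2304/7)·(1/48) = +0.377964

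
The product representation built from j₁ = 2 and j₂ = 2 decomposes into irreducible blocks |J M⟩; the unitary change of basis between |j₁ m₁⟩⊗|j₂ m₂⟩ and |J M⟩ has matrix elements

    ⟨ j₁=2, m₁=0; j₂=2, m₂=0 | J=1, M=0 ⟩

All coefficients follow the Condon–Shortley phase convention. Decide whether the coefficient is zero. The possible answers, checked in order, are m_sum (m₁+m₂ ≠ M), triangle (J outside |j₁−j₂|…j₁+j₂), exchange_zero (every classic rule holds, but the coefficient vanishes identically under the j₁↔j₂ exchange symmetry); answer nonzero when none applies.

m-sum: m₁+m₂ = 0+0 = 0, M = 0  ✓
triangle: |j₁−j₂| = 0 ≤ J = 1 ≤ j₁+j₂ = 4  ✓
exchange: j₁=j₂ and m₁=m₂, and (−1)^(j₁+j₂−J) = (−1)^3 = −1 forces ⟨j₁m₁;j₂m₂|JM⟩ = −⟨j₂m₂;j₁m₁|JM⟩ = −⟨j₁m₁;j₂m₂|JM⟩ ⇒ the coefficient vanishes identically
Racah sum check: Σ_k collapses to 0 ⇒ CG = 0

exchange_zero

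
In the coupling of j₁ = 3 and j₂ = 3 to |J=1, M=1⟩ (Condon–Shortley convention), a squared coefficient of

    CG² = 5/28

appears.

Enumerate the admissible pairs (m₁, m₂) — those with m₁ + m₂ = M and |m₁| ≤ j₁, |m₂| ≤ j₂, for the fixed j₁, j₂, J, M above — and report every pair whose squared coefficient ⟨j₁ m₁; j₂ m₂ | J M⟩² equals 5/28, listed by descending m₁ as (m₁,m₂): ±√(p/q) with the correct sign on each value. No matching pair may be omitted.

(2,-1): −√(5/28); (-1,2): +√(5/28)

Admissible pairs with m₁+m₂ = M = 1: (-2,3), (-1,2), (0,1), (1,0), (2,-1), (3,-2)
  (m₁,m₂)=(3,-2): CG² = 3/28, CG = +√(3/28)
  (m₁,m₂)=(2,-1): CG² = 5/28, CG = −√(5/28)   ← matches the target
  (m₁,m₂)=(1,0): CG² = 3/14, CG = +√(3/14)
  (m₁,m₂)=(0,1): CG² = 3/14, CG = −√(3/14)
  (m₁,m₂)=(-1,2): CG² = 5/28, CG = +√(5/28)   ← matches the target
  (m₁,m₂)=(-2,3): CG² = 3/28, CG = −√(3/28)
Pairs with CG² = 5/28: (2,-1): −√(5/28); (-1,2): +√(5/28)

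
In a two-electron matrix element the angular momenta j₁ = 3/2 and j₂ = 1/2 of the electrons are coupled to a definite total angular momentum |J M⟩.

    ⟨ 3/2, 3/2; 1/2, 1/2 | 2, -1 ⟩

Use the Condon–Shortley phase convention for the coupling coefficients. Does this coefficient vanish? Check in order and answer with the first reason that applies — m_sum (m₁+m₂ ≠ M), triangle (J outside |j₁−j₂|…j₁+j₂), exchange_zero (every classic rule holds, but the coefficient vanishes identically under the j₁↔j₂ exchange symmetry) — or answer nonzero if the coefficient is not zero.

m-sum: m₁+m₂ = 3/2+1/2 = 2, M = -1  ✗ ⇒ coefficient is 0

m_sum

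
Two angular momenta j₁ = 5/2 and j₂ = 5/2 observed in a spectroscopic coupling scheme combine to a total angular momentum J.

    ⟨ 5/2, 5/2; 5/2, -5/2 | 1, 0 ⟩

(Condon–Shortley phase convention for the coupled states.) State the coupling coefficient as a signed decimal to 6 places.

+√(5/14) = +0.597614

j₁+j₂−J=4  J+j₁−j₂=1  J−j₁+j₂=1  j₁+j₂+J+1=7
(j₁±m₁, j₂±m₂, J±M) = (5,0,0,5,1,1)
P² = 1440/7
sum k=0..0:
  [0] +1/24 = 1/24
S = 1/24
C² = P²·S² = 5/14 ; C = +0.597614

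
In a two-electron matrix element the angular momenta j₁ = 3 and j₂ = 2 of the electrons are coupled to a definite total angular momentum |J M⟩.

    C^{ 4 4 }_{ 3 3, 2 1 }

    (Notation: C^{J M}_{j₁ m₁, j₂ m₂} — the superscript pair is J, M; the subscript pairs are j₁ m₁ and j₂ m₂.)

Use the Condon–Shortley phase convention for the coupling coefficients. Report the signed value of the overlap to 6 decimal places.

√[9·1!5!3!/10! · 6!0!3!1!8!0!] = √(311040)
  +(−1)^0/∏(0,1,0,3,5,0)! = 1/720  (running 1/720)
⟨..|..⟩ = √(311040)·(1/720) = +0.774597

+0.774597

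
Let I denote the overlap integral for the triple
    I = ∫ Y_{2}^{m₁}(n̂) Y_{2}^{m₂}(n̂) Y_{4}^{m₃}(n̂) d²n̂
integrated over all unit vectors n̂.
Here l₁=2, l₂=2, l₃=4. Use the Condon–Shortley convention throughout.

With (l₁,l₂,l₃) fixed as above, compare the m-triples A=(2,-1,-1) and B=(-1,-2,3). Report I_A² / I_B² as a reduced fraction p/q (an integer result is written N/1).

1/7

Shared (l₁,l₂,l₃)=(2,2,4): N and (l;000)² cancel in I_A²/I_B².
A: Δ = 0!·4!·4!/9! = 1/630; Racah Σ t=0..0: t=0:+1/144 = 1/144; ⇒ 3j(2 2 4; 2 -1 -1)² = 1/126, sgn -1
B: Δ = 0!·4!·4!/9! = 1/630; Racah Σ t=0..0: t=0:+1/144 = 1/144; ⇒ 3j(2 2 4; -1 -2 3)² = 1/18, sgn -1
I_A²/I_B² = (1/126)/(1/18) = 1/7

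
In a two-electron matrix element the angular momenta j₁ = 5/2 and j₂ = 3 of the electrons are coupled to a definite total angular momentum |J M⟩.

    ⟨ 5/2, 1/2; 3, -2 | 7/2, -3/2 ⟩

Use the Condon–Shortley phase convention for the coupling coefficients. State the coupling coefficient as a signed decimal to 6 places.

+√(2/21) = +0.308607

j₁+j₂−J=2  J+j₁−j₂=3  J−j₁+j₂=4  j₁+j₂+J+1=10
(j₁±m₁, j₂±m₂, J±M) = (3,2,1,5,2,5)
P² = 1536/7
sum k=0..1:
  [0] +1/24 = 1/24
  [1] −1/48 = -1/48
S = 1/48
C² = P²·S² = 2/21 ; C = +0.308607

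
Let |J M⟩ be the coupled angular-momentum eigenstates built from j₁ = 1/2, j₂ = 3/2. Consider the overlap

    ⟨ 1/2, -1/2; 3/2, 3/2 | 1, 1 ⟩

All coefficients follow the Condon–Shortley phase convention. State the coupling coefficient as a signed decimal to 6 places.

√[3·1!0!2!/4! · 0!1!3!0!2!0!] = √(3)
  +(−1)^1/∏(1,0,0,2,0,0)! = -1/2  (running -1/2)
⟨..|..⟩ = √(3)·(-1/2) = -0.866025

−√(3/4) ≈ -0.866025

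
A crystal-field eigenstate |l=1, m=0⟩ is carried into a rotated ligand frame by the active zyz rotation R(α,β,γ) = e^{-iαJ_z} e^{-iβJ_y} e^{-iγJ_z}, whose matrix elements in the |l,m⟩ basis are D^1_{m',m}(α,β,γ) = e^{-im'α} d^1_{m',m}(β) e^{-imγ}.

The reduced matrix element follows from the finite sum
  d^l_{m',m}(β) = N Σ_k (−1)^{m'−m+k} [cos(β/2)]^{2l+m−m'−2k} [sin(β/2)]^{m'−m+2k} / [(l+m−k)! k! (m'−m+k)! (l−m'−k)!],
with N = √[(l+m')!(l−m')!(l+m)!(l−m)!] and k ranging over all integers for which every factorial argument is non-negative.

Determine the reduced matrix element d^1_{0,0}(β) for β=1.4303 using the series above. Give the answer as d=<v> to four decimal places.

d=0.1400

d^1_{0,0}(β=1.4303) via the finite sum:
With c≡cos(β/2)=0.754995 and s≡sin(β/2)=0.655731, N=[1·1·1·1]^{1/2}=1.000000
Admissible k: 0..1 (factorial args all ≥0)
  k=0: (−1)^0·1.0000/(1)·0.7550^2·0.6557^0 = +0.570017
  k=1: (−1)^1·1.0000/(1)·0.7550^0·0.6557^2 = -0.429983
d^1_{0,0}(1.4303) = +0.570017 -0.429983 = +0.140035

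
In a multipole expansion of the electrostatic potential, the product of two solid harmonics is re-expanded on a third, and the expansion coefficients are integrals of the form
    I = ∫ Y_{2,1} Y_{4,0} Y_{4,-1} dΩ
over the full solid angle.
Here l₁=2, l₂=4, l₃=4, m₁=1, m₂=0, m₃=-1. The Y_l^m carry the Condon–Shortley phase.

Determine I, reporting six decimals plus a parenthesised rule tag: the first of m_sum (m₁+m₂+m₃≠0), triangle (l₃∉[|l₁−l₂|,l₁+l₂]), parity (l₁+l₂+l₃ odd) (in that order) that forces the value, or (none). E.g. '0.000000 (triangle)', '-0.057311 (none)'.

Checks pass: Σm=0; 10 even; l₃=4∈[2,6].
(2·2+1)(2·4+1)(2·4+1) = 405
Δ: 2! 2! 6! / 11! → 1/13860
sum: t=0:+1/192 t=1:−1/36 t=2:+1/192 = -5/288
3j²(2 4 4; 0 0 0) = Δ·Π!·Σ² = 20/693  (sign -1)
sum: t=0:+1/96 t=1:−1/72 = -1/288
3j²(2 4 4; 1 0 -1) = Δ·Π!·Σ² = 1/462  (sign +1)
combine: 4πI² = 405·20/693·1/462 = 150/5929
take √, sign -1: I = -0.04486937
No selection rule forces the value: the integral is nonzero (none).

-0.044869 (none)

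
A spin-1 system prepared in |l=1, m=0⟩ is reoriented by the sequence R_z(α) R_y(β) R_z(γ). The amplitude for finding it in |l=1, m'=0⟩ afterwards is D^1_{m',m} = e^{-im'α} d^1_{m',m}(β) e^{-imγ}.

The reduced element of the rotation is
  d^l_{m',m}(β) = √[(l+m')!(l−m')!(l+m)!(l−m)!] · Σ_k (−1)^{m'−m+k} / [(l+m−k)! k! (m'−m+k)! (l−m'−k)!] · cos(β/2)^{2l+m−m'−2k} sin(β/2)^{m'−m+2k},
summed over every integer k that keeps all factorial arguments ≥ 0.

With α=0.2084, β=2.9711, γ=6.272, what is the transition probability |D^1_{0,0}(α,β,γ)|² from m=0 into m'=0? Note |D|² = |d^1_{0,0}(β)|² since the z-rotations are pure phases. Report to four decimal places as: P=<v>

P=0.9712

D^1_{0,0}(0.2084,2.9711,6.2720) = e^{-i·0·0.2084}·d^1_{0,0}(2.9711)·e^{-i·0·6.2720}. Compute d first:
c=cos(2.971100/2)=0.085143, s=sin(2.971100/2)=0.996369; N=√[1·1·1·1]=1.000000
k∈{0,1} keeps every argument non-negative
  k=0: (−1)^0·1.0000/(1)·0.0851^2·0.9964^0 = +0.007249
  k=1: (−1)^1·1.0000/(1)·0.0851^0·0.9964^2 = -0.992751
d^1_{0,0}(2.9711) = +0.007249 -0.992751 = -0.985501
|D^1_{0,0}|² = |d^1_{0,0}(β)|² = (-0.985501)² = 0.971213 (the z-rotation phases have unit modulus)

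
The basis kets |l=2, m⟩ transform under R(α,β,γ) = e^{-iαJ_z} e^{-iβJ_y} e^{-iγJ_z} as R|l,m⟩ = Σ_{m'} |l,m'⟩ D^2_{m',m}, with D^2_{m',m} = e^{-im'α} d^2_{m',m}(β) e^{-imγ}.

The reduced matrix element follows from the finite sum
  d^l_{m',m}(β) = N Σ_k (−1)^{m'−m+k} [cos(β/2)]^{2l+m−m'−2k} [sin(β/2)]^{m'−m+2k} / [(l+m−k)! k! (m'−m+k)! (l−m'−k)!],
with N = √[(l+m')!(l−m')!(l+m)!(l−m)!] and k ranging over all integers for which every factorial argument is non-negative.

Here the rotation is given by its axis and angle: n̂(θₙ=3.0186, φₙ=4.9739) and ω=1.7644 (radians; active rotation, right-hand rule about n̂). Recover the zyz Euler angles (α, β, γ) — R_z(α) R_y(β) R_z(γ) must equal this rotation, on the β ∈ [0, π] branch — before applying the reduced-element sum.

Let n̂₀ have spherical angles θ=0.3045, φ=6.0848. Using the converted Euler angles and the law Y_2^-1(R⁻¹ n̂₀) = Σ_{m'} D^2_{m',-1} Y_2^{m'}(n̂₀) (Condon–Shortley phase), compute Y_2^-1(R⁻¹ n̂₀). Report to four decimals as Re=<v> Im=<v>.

Re=0.0525 Im=-0.3138

Axis–angle → zyz. n̂ = (sinθₙcosφₙ, sinθₙsinφₙ, cosθₙ) = (+0.031718, -0.118512, -0.992446), ω = 1.7644.
R = I cosω + sinω [n̂]ₓ + (1−cosω) n̂n̂ᵀ gives
  R = [-0.191197, +0.969422, -0.153833; -0.978387, -0.175649, +0.109119; +0.078762, +0.171371, +0.982053]
β = atan2(√(R₁₃²+R₂₃²), R₃₃) = 0.189741; α = atan2(R₂₃, R₁₃) mod 2π = 2.524627; γ = atan2(R₃₂, −R₃₁) mod 2π = 2.001605
Need the full column D^2_{m',-1} for m'=−2..2 at α=2.5246, β=0.1897, γ=2.0016.
cos(β/2)=0.995503, sin(β/2)=0.094728
d^2_{-2,-1}: single k=1 term ⇒ +0.186912;  D = +0.134488+0.129803i
d^2_{-1,-1}: k∈[0..1] ⇒ +0.982134 -0.026679 = +0.955455;  D = -0.176839-0.938947i
d^2_{0,-1}: k∈[0..1] ⇒ -0.228919 +0.002073 = -0.226847;  D = +0.094732-0.206119i
d^2_{1,-1}: k∈[0..1] ⇒ +0.026679 -0.000081 = +0.026598;  D = +0.023042-0.013286i
d^2_{2,-1}: single k=0 term ⇒ -0.001692;  D = +0.001685+0.000159i
Y_2^{m'}(θ=0.3045,φ=6.0848) and Σ D·Y over m':
  (+0.1345+0.1298i)·(+0.0320+0.0134i)  (-0.1768-0.9389i)·(+0.2166+0.0435i)  (+0.0947-0.2061i)·(+0.5457+0.0000i)  (+0.0230-0.0133i)·(-0.2166+0.0435i)  (+0.0017+0.0002i)·(+0.0320-0.0134i)
Y_2^-1(R⁻¹ n̂) = +0.052488-0.313769i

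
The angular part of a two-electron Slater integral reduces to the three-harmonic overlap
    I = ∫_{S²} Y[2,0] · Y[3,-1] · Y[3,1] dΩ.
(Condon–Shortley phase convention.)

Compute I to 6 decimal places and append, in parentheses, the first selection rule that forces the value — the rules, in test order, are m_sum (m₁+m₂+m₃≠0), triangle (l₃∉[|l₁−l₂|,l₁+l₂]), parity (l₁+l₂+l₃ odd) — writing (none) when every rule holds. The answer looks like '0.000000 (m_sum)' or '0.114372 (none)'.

Checks pass: Σm=0; 8 even; l₃=3∈[1,5].
(2·2+1)(2·3+1)(2·3+1) = 245
Δ: 2! 2! 4! / 9! → 1/3780
sum: t=0:+1/24 t=1:−1/4 t=2:+1/24 = -1/6
3j²(2 3 3; 0 0 0) = Δ·Π!·Σ² = 4/105  (sign +1)
sum: t=0:+1/16 t=1:−1/6 t=2:+1/96 = -3/32
3j²(2 3 3; 0 -1 1) = Δ·Π!·Σ² = 3/140  (sign -1)
combine: 4πI² = 245·4/105·3/140 = 1/5
take √, sign -1: I = -0.12615663
No selection rule forces the value: the integral is nonzero (none).

-0.126157 (none)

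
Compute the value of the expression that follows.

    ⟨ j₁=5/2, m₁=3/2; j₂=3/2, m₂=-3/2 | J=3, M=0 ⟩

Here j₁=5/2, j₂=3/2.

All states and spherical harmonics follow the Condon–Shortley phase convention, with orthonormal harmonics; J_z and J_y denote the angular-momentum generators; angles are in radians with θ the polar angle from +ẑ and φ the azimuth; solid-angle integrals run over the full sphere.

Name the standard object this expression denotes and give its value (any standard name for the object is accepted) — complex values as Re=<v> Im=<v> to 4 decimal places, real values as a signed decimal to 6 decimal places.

Clebsch–Gordan coefficient, +√(3/10) ≈ +0.547723

This is a Clebsch–Gordan (vector-coupling) coefficient.
triangle: 1!·4!·2!/8! = 48/40320
(j±m)!: 4!·1!·0!·3!·3!·3! = 5184
prefactor² = (2J+1)·Δ·N² = 216/5
  k=0: +1/(0!·1!·1!·0!·3!·2!) = 1/12
Σ = 1/12  ⇒  CG² = 216/5·(1/12)² = 3/10
CG = +√(3/10) = +0.547723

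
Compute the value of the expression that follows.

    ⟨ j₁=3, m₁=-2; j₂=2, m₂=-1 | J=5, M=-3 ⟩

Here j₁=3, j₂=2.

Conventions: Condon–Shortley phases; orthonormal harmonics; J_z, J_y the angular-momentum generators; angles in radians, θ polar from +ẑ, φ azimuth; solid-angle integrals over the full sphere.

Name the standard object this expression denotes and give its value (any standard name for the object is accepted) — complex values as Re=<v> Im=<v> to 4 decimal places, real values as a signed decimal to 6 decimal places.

Clebsch–Gordan coefficient, +√(8/15) ≈ +0.730297

This is a Clebsch–Gordan (vector-coupling) coefficient.
j₁+j₂−J=0  J+j₁−j₂=6  J−j₁+j₂=4  j₁+j₂+J+1=11
(j₁±m₁, j₂±m₂, J±M) = (1,5,1,3,2,8)
P² = 276480
sum k=0..0:
  [0] +1/720 = 1/720
S = 1/720
C² = P²·S² = 8/15 ; C = +0.730297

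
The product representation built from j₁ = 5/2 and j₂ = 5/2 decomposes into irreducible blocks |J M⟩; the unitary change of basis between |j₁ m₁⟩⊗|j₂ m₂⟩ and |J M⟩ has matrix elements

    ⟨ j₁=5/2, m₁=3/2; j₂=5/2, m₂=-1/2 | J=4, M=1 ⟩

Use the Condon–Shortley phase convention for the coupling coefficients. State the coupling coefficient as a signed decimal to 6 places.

+0.597614  (= +√(5/14))

j₁+j₂−J=1  J+j₁−j₂=4  J−j₁+j₂=4  j₁+j₂+J+1=10
(j₁±m₁, j₂±m₂, J±M) = (4,1,2,3,5,3)
P² = 10368/35
sum k=0..1:
  [0] +1/24 = 1/24
  [1] −1/144 = -1/144
S = 5/144
C² = P²·S² = 5/14 ; C = +0.597614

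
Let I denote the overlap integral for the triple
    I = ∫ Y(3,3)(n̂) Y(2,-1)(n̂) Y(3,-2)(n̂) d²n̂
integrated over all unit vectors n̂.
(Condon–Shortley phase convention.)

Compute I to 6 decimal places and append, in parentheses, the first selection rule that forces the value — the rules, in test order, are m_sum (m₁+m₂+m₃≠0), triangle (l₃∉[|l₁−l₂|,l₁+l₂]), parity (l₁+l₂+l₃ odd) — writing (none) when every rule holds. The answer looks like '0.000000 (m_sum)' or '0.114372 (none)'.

-0.210261 (none)

m-sum 0 ✓  L=8 even ✓  1≤3≤5 ✓
Π(2lᵢ+1) = 7×5×7 = 245
triangle coeff Δ(3,2,3) = 1/3780
Σ_t [0,2]: t=0:+1/24 t=1:−1/4 t=2:+1/24 = -1/6
(3j)²=4/105 [(3 2 3; 0 0 0)], sign=+1
Σ_t [0,0]: t=0:+1/48 = 1/48
(3j)²=5/84 [(3 2 3; 3 -1 -2)], sign=-1
⇒ 4πI² = 5/9
I = (-1)√(5/9/(4π)) = -0.21026104
No selection rule forces the value: the integral is nonzero (none).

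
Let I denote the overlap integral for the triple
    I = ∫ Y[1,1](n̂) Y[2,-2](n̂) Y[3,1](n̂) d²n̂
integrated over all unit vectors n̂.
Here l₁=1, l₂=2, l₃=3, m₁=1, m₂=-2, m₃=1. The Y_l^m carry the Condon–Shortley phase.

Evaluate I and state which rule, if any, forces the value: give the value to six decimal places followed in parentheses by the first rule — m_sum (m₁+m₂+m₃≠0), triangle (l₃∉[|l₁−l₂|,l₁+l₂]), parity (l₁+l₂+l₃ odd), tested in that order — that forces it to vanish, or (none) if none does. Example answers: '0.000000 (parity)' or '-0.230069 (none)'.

Checks pass: Σm=0; 6 even; l₃=3∈[1,3].
(2·1+1)(2·2+1)(2·3+1) = 105
Δ: 0! 2! 4! / 7! → 1/105
sum: t=0:+1/4 = 1/4
3j²(1 2 3; 0 0 0) = Δ·Π!·Σ² = 3/35  (sign -1)
sum: t=0:+1/48 = 1/48
3j²(1 2 3; 1 -2 1) = Δ·Π!·Σ² = 1/105  (sign +1)
combine: 4πI² = 105·3/35·1/105 = 3/35
take √, sign -1: I = -0.08258890
No selection rule forces the value: the integral is nonzero (none).

-0.082589 (none)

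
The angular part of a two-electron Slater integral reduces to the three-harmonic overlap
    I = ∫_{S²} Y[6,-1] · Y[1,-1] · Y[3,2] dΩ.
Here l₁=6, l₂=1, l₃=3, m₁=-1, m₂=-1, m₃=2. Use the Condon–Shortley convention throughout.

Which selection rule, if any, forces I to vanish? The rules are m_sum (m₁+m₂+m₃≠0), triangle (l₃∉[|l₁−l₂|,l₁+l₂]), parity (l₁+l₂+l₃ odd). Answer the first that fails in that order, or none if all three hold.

triangle

Σmᵢ = 0  ✓
l₃∈[|l₁−l₂|,l₁+l₂]=[5,7] required, l₃=3 fails  ✗
Σlᵢ = 10 ⇒ even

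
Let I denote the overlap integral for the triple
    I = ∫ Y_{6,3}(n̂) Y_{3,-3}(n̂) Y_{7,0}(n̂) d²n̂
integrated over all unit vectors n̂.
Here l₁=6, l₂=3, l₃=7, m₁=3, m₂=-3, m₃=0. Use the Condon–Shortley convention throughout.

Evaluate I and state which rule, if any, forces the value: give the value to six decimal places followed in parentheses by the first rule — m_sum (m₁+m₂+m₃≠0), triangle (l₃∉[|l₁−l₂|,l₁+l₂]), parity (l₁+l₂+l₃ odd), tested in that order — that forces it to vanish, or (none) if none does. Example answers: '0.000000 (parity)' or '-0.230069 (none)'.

-0.117879 (none)

m-sum 0 ✓  L=16 even ✓  3≤7≤9 ✓
Π(2lᵢ+1) = 13×7×15 = 1365
triangle coeff Δ(6,3,7) = 1/2042040
Σ_t [0,2]: t=0:+1/207360 t=1:−1/57600 t=2:+1/207360 = -1/129600
(3j)²=168/12155 [(6 3 7; 0 0 0)], sign=+1
Σ_t [0,0]: t=0:+1/1451520 = 1/1451520
(3j)²=45/4862 [(6 3 7; 3 -3 0)], sign=-1
⇒ 4πI² = 79380/454597
I = (-1)√(79380/454597/(4π)) = -0.11787924
No selection rule forces the value: the integral is nonzero (none).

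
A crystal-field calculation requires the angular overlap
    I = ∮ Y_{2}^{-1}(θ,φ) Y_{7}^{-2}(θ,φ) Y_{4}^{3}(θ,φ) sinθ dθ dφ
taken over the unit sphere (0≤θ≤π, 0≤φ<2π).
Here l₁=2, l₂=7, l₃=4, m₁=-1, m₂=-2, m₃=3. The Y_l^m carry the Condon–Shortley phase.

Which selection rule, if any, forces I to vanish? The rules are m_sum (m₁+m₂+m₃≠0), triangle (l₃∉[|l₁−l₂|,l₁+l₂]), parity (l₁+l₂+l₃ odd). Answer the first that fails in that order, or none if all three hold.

Σmᵢ = 0  ✓
l₃∈[|l₁−l₂|,l₁+l₂]=[5,9] required, l₃=4 fails  ✗
Σlᵢ = 13 ⇒ odd

triangle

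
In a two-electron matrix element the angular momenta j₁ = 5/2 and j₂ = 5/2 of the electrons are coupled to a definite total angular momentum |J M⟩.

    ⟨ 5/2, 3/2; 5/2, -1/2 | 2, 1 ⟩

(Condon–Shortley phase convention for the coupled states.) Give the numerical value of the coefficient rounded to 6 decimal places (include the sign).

√[5·3!2!2!/8! · 4!1!2!3!3!1!] = √(36/7)
  +(−1)^0/∏(0,3,1,2,1,0)! = 1/12  (running 1/12)
  +(−1)^1/∏(1,2,0,1,2,1)! = -1/4  (running -1/6)
⟨..|..⟩ = √(36/7)·(-1/6) = -0.377964

−√(1/7) = -0.377964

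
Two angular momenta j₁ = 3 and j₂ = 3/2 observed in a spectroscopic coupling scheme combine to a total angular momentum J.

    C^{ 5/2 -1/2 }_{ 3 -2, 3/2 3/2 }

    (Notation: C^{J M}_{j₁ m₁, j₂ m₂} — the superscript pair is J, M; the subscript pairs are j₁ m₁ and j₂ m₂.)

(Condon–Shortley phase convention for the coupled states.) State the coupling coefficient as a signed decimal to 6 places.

+0.654654  (= +√(3/7))

√[6·2!4!1!/8! · 1!5!3!0!2!3!] = √(432/7)
  +(−1)^2/∏(2,0,3,1,1,0)! = 1/12  (running 1/12)
⟨..|..⟩ = √(432/7)·(1/12) = +0.654654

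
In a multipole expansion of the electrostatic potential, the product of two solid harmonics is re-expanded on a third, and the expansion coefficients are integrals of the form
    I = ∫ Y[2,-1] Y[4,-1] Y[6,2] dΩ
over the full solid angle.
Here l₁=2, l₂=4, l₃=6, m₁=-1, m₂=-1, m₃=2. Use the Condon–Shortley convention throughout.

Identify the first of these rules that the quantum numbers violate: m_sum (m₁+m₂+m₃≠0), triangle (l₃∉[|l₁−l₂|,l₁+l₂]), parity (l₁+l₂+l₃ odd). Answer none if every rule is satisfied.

none

azimuthal sum: -1 − 1 + 2 = 0  ✓
2 ≤ 6 ≤ 6 (triangle on l)  ✓
L = 2 + 4 + 6 = 12 (even)  ✓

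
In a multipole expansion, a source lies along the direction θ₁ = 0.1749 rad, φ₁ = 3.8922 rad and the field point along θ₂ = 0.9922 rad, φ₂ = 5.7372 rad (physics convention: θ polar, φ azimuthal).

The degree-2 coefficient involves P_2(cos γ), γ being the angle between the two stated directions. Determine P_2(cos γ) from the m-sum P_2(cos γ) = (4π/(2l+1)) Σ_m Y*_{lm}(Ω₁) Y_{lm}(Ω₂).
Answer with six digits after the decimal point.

Summing Y*_{l m}(θ₁,φ₁)·Y_{l m}(θ₂,φ₂) over m ∈ [−2, 2]; prefactor 4π/(2·2+1) = 2.513274:
  term(m=-2) = -0.00270 + 0.00165j   from Y*(Ω₁)=0.00081 + 0.01167j, Y(Ω₂)=0.12475 + 0.24031j
  term(m=-1) = -0.01268 - 0.04507j   from Y*(Ω₁)=-0.09681 - 0.09029j, Y(Ω₂)=0.30228 + 0.18366j
  term(m=+0) = -0.01954 + 0.00000j   from Y*(Ω₁)=0.60213 + 0.00000j, Y(Ω₂)=-0.03244 + 0.00000j
  term(m=+1) = -0.01268 + 0.04507j   from Y*(Ω₁)=0.09681 - 0.09029j, Y(Ω₂)=-0.30228 + 0.18366j
  term(m=+2) = -0.00270 - 0.00165j   from Y*(Ω₁)=0.00081 - 0.01167j, Y(Ω₂)=0.12475 - 0.24031j
Total Σ_m = -0.05030 - 0.00000j. Multiply by 2.513274: -0.12641 - 0.00000j. P_2(cos γ) = -0.126412

-0.126412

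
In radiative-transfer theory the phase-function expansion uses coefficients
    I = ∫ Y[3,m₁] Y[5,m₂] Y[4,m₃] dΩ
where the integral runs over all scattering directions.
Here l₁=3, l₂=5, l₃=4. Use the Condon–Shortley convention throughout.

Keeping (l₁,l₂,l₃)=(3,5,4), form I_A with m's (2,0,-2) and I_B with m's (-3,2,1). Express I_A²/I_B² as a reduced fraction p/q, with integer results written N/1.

Shared (l₁,l₂,l₃)=(3,5,4): N and (l;000)² cancel in I_A²/I_B².
A: Δ = 4!·2!·6!/13! = 1/180180; Racah Σ t=0..1: t=0:+1/2880 t=1:−1/576 = -1/720; ⇒ 3j(3 5 4; 2 0 -2)² = 80/3003, sgn -1
B: Δ = 4!·2!·6!/13! = 1/180180; Racah Σ t=4..4: t=4:+1/1728 = 1/1728; ⇒ 3j(3 5 4; -3 2 1)² = 25/858, sgn -1
I_A²/I_B² = (80/3003)/(25/858) = 32/35

32/35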